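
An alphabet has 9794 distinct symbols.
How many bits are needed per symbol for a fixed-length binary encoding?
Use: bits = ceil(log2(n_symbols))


log2(9794) = 13.2577
Bracket: 2^13 = 8192 < 9794 <= 2^14 = 16384
So ceil(log2(9794)) = 14

bits = ceil(log2(9794)) = ceil(13.2577) = 14 bits


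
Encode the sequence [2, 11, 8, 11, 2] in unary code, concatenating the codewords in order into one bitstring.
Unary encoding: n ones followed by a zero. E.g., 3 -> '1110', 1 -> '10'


Encode each number as n ones followed by a terminating 0:
  2 -> 110 (3 bits)
  11 -> 111111111110 (12 bits)
  8 -> 111111110 (9 bits)
  11 -> 111111111110 (12 bits)
  2 -> 110 (3 bits)
Total length = 3 + 12 + 9 + 12 + 3 = 39 bits.

Unary([2, 11, 8, 11, 2]) = 110111111111110111111110111111111110110 (39 bits)


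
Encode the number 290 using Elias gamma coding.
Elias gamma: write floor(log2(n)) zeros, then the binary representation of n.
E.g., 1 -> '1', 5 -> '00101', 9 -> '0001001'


num_bits = floor(log2(290)) + 1 = 9
leading_zeros = num_bits - 1 = 8
binary(290) = 100100010

Elias gamma(290) = '00000000' + '100100010' = 00000000100100010 (17 bits)


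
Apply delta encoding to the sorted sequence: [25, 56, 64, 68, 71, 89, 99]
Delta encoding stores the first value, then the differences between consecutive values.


First value: 25
Deltas:
  56 - 25 = 31
  64 - 56 = 8
  68 - 64 = 4
  71 - 68 = 3
  89 - 71 = 18
  99 - 89 = 10


Delta encoded: [25, 31, 8, 4, 3, 18, 10]


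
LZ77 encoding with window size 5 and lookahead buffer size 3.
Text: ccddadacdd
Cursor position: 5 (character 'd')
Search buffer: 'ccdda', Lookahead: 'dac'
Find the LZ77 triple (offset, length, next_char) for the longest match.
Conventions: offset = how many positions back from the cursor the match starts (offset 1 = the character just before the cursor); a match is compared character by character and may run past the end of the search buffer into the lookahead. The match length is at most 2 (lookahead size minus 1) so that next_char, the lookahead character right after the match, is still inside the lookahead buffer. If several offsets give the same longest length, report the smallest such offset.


Try each offset into the search buffer:
  offset=1 (pos 4, char 'a'): match length 0
  offset=2 (pos 3, char 'd'): match length 2
  offset=3 (pos 2, char 'd'): match length 1
  offset=4 (pos 1, char 'c'): match length 0
  offset=5 (pos 0, char 'c'): match length 0
Longest match has length 2 at offset 2.
next_char = character at position 5 + 2 = 7 -> 'c'

Best match: offset=2, length=2 (matching 'da' starting at position 3)
LZ77 triple: (2, 2, 'c')


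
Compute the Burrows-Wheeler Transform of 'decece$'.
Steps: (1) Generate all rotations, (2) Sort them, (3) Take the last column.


Rotations (sorted):
  0: $decece -> last char: e
  1: ce$dece -> last char: e
  2: cece$de -> last char: e
  3: decece$ -> last char: $
  4: e$decec -> last char: c
  5: ece$dec -> last char: c
  6: ecece$d -> last char: d


BWT = eee$ccd


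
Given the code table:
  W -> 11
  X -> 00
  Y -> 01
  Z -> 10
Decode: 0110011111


Decoding:
01 -> Y
10 -> Z
01 -> Y
11 -> W
11 -> W


Result: YZYWW


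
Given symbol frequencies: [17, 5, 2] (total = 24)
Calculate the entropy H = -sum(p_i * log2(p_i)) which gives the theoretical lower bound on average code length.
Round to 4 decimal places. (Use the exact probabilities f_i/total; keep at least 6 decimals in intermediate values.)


Per-symbol terms -p_i * log2(p_i) with p_i = f_i/24:
  p = 17/24 = 0.708333: log2(p) = -0.497500, -p*log2(p) = 0.352396
  p = 5/24 = 0.208333: log2(p) = -2.263034, -p*log2(p) = 0.471466
  p = 2/24 = 0.083333: log2(p) = -3.584963, -p*log2(p) = 0.298747
H = 0.352396 + 0.471466 + 0.298747 = 1.122609

H = 1.1226 bits/symbol


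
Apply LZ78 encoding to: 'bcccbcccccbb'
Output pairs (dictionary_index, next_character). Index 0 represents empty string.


LZ78 encoding steps:
Dictionary: {0: ''}
Step 1: w='' (idx 0), next='b' -> output (0, 'b'), add 'b' as idx 1
Step 2: w='' (idx 0), next='c' -> output (0, 'c'), add 'c' as idx 2
Step 3: w='c' (idx 2), next='c' -> output (2, 'c'), add 'cc' as idx 3
Step 4: w='b' (idx 1), next='c' -> output (1, 'c'), add 'bc' as idx 4
Step 5: w='cc' (idx 3), next='c' -> output (3, 'c'), add 'ccc' as idx 5
Step 6: w='c' (idx 2), next='b' -> output (2, 'b'), add 'cb' as idx 6
Step 7: w='b' (idx 1), end of input -> output (1, '')


Encoded: [(0, 'b'), (0, 'c'), (2, 'c'), (1, 'c'), (3, 'c'), (2, 'b'), (1, '')]


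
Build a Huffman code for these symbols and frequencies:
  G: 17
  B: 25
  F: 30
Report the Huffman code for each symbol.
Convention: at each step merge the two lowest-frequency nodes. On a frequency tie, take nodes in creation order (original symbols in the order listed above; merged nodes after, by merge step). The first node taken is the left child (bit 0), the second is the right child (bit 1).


Huffman tree construction:
Step 1: Merge G(17) + B(25) = 42
Step 2: Merge F(30) + (G+B)(42) = 72
Read each symbol's code off the tree from the root (left child = 0, right child = 1).

Codes:
  G: 10 (length 2)
  B: 11 (length 2)
  F: 0 (length 1)
Average code length: 114/72 = 1.5833 bits/symbol


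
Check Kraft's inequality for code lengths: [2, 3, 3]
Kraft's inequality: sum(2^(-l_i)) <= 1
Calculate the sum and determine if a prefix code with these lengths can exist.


Sum = 2^(-2) + 2^(-3) + 2^(-3)
    = 0.25 + 0.125 + 0.125
    = 4/8 = 0.5
Since 0.5 <= 1, Kraft's inequality IS satisfied.
A prefix code with these lengths CAN exist.

Kraft sum = 0.5. Satisfied.


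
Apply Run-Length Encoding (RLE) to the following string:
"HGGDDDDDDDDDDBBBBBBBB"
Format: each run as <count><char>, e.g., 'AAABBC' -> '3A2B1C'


Scanning runs left to right:
  i=0: run of 'H' x 1 -> '1H'
  i=1: run of 'G' x 2 -> '2G'
  i=3: run of 'D' x 10 -> '10D'
  i=13: run of 'B' x 8 -> '8B'

RLE = 1H2G10D8B


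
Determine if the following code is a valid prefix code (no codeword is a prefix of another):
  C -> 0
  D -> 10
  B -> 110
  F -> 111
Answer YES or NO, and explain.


Checking each pair (does one codeword prefix another?):
  C='0' vs D='10': no prefix
  C='0' vs B='110': no prefix
  C='0' vs F='111': no prefix
  D='10' vs C='0': no prefix
  D='10' vs B='110': no prefix
  D='10' vs F='111': no prefix
  B='110' vs C='0': no prefix
  B='110' vs D='10': no prefix
  B='110' vs F='111': no prefix
  F='111' vs C='0': no prefix
  F='111' vs D='10': no prefix
  F='111' vs B='110': no prefix
No violation found over all pairs.

YES -- this is a valid prefix code. No codeword is a prefix of any other codeword.


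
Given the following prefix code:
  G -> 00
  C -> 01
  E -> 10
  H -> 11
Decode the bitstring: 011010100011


Decoding step by step:
Bits 01 -> C
Bits 10 -> E
Bits 10 -> E
Bits 10 -> E
Bits 00 -> G
Bits 11 -> H


Decoded message: CEEEGH


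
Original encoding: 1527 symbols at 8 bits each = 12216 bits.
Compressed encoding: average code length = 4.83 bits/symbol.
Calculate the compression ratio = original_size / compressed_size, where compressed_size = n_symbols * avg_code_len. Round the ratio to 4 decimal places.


original_size = n_symbols * orig_bits = 1527 * 8 = 12216 bits
compressed_size = n_symbols * avg_code_len = 1527 * 4.83 = 7375.41 bits
ratio = original_size / compressed_size = 12216 / 7375.41 = 1.6563

Compression ratio = 1.6563


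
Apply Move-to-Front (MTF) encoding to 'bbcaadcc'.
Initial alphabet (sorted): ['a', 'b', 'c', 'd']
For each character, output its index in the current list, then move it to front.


MTF encoding:
'b': index 1 in ['a', 'b', 'c', 'd'] -> ['b', 'a', 'c', 'd']
'b': index 0 in ['b', 'a', 'c', 'd'] -> ['b', 'a', 'c', 'd']
'c': index 2 in ['b', 'a', 'c', 'd'] -> ['c', 'b', 'a', 'd']
'a': index 2 in ['c', 'b', 'a', 'd'] -> ['a', 'c', 'b', 'd']
'a': index 0 in ['a', 'c', 'b', 'd'] -> ['a', 'c', 'b', 'd']
'd': index 3 in ['a', 'c', 'b', 'd'] -> ['d', 'a', 'c', 'b']
'c': index 2 in ['d', 'a', 'c', 'b'] -> ['c', 'd', 'a', 'b']
'c': index 0 in ['c', 'd', 'a', 'b'] -> ['c', 'd', 'a', 'b']


Output: [1, 0, 2, 2, 0, 3, 2, 0]


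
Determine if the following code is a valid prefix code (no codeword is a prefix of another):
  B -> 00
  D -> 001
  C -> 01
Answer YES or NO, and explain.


Checking each pair (does one codeword prefix another?):
  B='00' vs D='001': prefix -- VIOLATION

NO -- this is NOT a valid prefix code. B (00) is a prefix of D (001).


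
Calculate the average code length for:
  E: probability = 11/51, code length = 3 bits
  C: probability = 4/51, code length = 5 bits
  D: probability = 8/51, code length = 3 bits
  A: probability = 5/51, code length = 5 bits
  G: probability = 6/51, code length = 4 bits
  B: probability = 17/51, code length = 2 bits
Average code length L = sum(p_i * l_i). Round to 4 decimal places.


Weighted contributions p_i * l_i:
  E: (11/51) * 3 = 33/51
  C: (4/51) * 5 = 20/51
  D: (8/51) * 3 = 24/51
  A: (5/51) * 5 = 25/51
  G: (6/51) * 4 = 24/51
  B: (17/51) * 2 = 34/51
Sum = (33 + 20 + 24 + 25 + 24 + 34)/51 = 160/51

L = 160/51 = 3.1373 bits/symbol


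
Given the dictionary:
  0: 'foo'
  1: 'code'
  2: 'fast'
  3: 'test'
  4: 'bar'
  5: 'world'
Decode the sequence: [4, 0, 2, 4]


Look up each index in the dictionary:
  4 -> 'bar'
  0 -> 'foo'
  2 -> 'fast'
  4 -> 'bar'

Decoded: "bar foo fast bar"


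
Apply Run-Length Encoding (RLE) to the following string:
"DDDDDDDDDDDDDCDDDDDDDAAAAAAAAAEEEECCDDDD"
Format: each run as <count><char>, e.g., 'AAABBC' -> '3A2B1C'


Scanning runs left to right:
  i=0: run of 'D' x 13 -> '13D'
  i=13: run of 'C' x 1 -> '1C'
  i=14: run of 'D' x 7 -> '7D'
  i=21: run of 'A' x 9 -> '9A'
  i=30: run of 'E' x 4 -> '4E'
  i=34: run of 'C' x 2 -> '2C'
  i=36: run of 'D' x 4 -> '4D'

RLE = 13D1C7D9A4E2C4D


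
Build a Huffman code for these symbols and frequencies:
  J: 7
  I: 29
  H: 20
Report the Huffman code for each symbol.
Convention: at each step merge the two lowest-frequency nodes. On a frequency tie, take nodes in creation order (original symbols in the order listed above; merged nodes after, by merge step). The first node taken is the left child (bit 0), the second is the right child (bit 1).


Huffman tree construction:
Step 1: Merge J(7) + H(20) = 27
Step 2: Merge (J+H)(27) + I(29) = 56
Read each symbol's code off the tree from the root (left child = 0, right child = 1).

Codes:
  J: 00 (length 2)
  I: 1 (length 1)
  H: 01 (length 2)
Average code length: 83/56 = 1.4821 bits/symbol


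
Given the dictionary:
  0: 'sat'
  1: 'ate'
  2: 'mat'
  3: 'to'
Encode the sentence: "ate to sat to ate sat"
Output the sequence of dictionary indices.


Look up each word in the dictionary:
  'ate' -> 1
  'to' -> 3
  'sat' -> 0
  'to' -> 3
  'ate' -> 1
  'sat' -> 0

Encoded: [1, 3, 0, 3, 1, 0]


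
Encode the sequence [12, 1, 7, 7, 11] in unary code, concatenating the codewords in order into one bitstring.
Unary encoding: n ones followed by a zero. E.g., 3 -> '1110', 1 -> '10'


Encode each number as n ones followed by a terminating 0:
  12 -> 1111111111110 (13 bits)
  1 -> 10 (2 bits)
  7 -> 11111110 (8 bits)
  7 -> 11111110 (8 bits)
  11 -> 111111111110 (12 bits)
Total length = 13 + 2 + 8 + 8 + 12 = 43 bits.

Unary([12, 1, 7, 7, 11]) = 1111111111110101111111011111110111111111110 (43 bits)


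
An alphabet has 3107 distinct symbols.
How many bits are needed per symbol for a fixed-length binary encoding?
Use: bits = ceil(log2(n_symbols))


log2(3107) = 11.6013
Bracket: 2^11 = 2048 < 3107 <= 2^12 = 4096
So ceil(log2(3107)) = 12

bits = ceil(log2(3107)) = ceil(11.6013) = 12 bits


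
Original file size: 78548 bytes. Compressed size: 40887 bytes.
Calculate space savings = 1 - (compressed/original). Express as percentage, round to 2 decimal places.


ratio = compressed/original = 40887/78548 = 0.520535
savings = 1 - ratio = 1 - 0.520535 = 0.479465
as a percentage: 0.479465 * 100 = 47.95%

Space savings = 1 - 40887/78548 = 47.95%


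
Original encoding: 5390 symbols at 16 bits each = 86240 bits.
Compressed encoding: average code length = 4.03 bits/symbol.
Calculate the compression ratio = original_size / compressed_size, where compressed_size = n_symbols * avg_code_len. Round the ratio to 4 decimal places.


original_size = n_symbols * orig_bits = 5390 * 16 = 86240 bits
compressed_size = n_symbols * avg_code_len = 5390 * 4.03 = 21721.7 bits
ratio = original_size / compressed_size = 86240 / 21721.7 = 3.9702

Compression ratio = 3.9702


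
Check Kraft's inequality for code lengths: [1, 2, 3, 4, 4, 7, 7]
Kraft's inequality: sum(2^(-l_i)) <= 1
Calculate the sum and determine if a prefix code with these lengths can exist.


Sum = 2^(-1) + 2^(-2) + 2^(-3) + 2^(-4) + 2^(-4) + 2^(-7) + 2^(-7)
    = 0.5 + 0.25 + 0.125 + 0.0625 + 0.0625 + 0.0078125 + 0.0078125
    = 130/128 = 1.015625
Since 1.015625 > 1, Kraft's inequality is NOT satisfied.
A prefix code with these lengths CANNOT exist.

Kraft sum = 1.015625. Not satisfied.


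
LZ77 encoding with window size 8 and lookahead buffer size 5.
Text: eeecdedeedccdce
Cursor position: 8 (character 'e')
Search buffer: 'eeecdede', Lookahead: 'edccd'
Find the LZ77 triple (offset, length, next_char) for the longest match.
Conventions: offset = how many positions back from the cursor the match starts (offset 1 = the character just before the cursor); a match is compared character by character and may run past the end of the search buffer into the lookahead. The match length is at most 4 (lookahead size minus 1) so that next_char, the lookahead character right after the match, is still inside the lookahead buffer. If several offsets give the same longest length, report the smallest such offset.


Try each offset into the search buffer:
  offset=1 (pos 7, char 'e'): match length 1
  offset=2 (pos 6, char 'd'): match length 0
  offset=3 (pos 5, char 'e'): match length 2
  offset=4 (pos 4, char 'd'): match length 0
  offset=5 (pos 3, char 'c'): match length 0
  offset=6 (pos 2, char 'e'): match length 1
  offset=7 (pos 1, char 'e'): match length 1
  offset=8 (pos 0, char 'e'): match length 1
Longest match has length 2 at offset 3.
next_char = character at position 8 + 2 = 10 -> 'c'

Best match: offset=3, length=2 (matching 'ed' starting at position 5)
LZ77 triple: (3, 2, 'c')


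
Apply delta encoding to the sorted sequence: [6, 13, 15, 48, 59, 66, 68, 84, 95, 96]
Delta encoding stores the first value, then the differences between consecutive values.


First value: 6
Deltas:
  13 - 6 = 7
  15 - 13 = 2
  48 - 15 = 33
  59 - 48 = 11
  66 - 59 = 7
  68 - 66 = 2
  84 - 68 = 16
  95 - 84 = 11
  96 - 95 = 1


Delta encoded: [6, 7, 2, 33, 11, 7, 2, 16, 11, 1]


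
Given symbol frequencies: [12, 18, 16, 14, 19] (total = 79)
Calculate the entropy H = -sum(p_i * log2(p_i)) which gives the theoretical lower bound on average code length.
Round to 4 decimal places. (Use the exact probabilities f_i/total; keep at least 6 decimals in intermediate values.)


Per-symbol terms -p_i * log2(p_i) with p_i = f_i/79:
  p = 12/79 = 0.151899: log2(p) = -2.718818, -p*log2(p) = 0.412985
  p = 18/79 = 0.227848: log2(p) = -2.133856, -p*log2(p) = 0.486195
  p = 16/79 = 0.202532: log2(p) = -2.303781, -p*log2(p) = 0.466589
  p = 14/79 = 0.177215: log2(p) = -2.496426, -p*log2(p) = 0.442405
  p = 19/79 = 0.240506: log2(p) = -2.055853, -p*log2(p) = 0.494446
H = 0.412985 + 0.486195 + 0.466589 + 0.442405 + 0.494446 = 2.302620

H = 2.3026 bits/symbol


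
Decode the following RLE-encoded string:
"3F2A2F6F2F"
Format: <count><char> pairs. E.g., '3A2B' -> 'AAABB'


Expanding each <count><char> pair:
  3F -> 'FFF'
  2A -> 'AA'
  2F -> 'FF'
  6F -> 'FFFFFF'
  2F -> 'FF'

Decoded = FFFAAFFFFFFFFFF


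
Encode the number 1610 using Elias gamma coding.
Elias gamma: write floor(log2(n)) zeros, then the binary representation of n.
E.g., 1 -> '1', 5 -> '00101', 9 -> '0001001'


num_bits = floor(log2(1610)) + 1 = 11
leading_zeros = num_bits - 1 = 10
binary(1610) = 11001001010

Elias gamma(1610) = '0000000000' + '11001001010' = 000000000011001001010 (21 bits)


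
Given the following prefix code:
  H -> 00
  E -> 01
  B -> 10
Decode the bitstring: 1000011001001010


Decoding step by step:
Bits 10 -> B
Bits 00 -> H
Bits 01 -> E
Bits 10 -> B
Bits 01 -> E
Bits 00 -> H
Bits 10 -> B
Bits 10 -> B


Decoded message: BHEBEHBB


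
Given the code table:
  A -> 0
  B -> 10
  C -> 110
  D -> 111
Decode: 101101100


Decoding:
10 -> B
110 -> C
110 -> C
0 -> A


Result: BCCA


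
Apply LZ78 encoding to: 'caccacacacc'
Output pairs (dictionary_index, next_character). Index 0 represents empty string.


LZ78 encoding steps:
Dictionary: {0: ''}
Step 1: w='' (idx 0), next='c' -> output (0, 'c'), add 'c' as idx 1
Step 2: w='' (idx 0), next='a' -> output (0, 'a'), add 'a' as idx 2
Step 3: w='c' (idx 1), next='c' -> output (1, 'c'), add 'cc' as idx 3
Step 4: w='a' (idx 2), next='c' -> output (2, 'c'), add 'ac' as idx 4
Step 5: w='ac' (idx 4), next='a' -> output (4, 'a'), add 'aca' as idx 5
Step 6: w='cc' (idx 3), end of input -> output (3, '')


Encoded: [(0, 'c'), (0, 'a'), (1, 'c'), (2, 'c'), (4, 'a'), (3, '')]


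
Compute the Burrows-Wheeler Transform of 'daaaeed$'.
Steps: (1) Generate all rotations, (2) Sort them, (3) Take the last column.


Rotations (sorted):
  0: $daaaeed -> last char: d
  1: aaaeed$d -> last char: d
  2: aaeed$da -> last char: a
  3: aeed$daa -> last char: a
  4: d$daaaee -> last char: e
  5: daaaeed$ -> last char: $
  6: ed$daaae -> last char: e
  7: eed$daaa -> last char: a


BWT = ddaae$ea


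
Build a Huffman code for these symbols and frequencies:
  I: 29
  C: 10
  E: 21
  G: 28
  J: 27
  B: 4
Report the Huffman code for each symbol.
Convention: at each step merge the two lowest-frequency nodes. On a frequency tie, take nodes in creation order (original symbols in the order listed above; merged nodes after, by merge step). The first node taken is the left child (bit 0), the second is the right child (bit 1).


Huffman tree construction:
Step 1: Merge B(4) + C(10) = 14
Step 2: Merge (B+C)(14) + E(21) = 35
Step 3: Merge J(27) + G(28) = 55
Step 4: Merge I(29) + ((B+C)+E)(35) = 64
Step 5: Merge (J+G)(55) + (I+((B+C)+E))(64) = 119
Read each symbol's code off the tree from the root (left child = 0, right child = 1).

Codes:
  I: 10 (length 2)
  C: 1101 (length 4)
  E: 111 (length 3)
  G: 01 (length 2)
  J: 00 (length 2)
  B: 1100 (length 4)
Average code length: 287/119 = 2.4118 bits/symbol


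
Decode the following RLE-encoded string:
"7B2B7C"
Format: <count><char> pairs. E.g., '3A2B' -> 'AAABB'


Expanding each <count><char> pair:
  7B -> 'BBBBBBB'
  2B -> 'BB'
  7C -> 'CCCCCCC'

Decoded = BBBBBBBBBCCCCCCC


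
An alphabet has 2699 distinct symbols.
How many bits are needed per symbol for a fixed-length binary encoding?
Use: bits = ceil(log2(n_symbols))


log2(2699) = 11.3982
Bracket: 2^11 = 2048 < 2699 <= 2^12 = 4096
So ceil(log2(2699)) = 12

bits = ceil(log2(2699)) = ceil(11.3982) = 12 bits


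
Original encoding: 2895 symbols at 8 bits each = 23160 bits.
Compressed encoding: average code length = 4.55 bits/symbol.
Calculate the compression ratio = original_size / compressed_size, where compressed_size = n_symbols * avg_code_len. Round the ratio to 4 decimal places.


original_size = n_symbols * orig_bits = 2895 * 8 = 23160 bits
compressed_size = n_symbols * avg_code_len = 2895 * 4.55 = 13172.25 bits
ratio = original_size / compressed_size = 23160 / 13172.25 = 1.7582

Compression ratio = 1.7582


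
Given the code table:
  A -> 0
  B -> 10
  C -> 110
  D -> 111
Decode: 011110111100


Decoding:
0 -> A
111 -> D
10 -> B
111 -> D
10 -> B
0 -> A


Result: ADBDBA


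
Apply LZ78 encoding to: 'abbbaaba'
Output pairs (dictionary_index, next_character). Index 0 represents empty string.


LZ78 encoding steps:
Dictionary: {0: ''}
Step 1: w='' (idx 0), next='a' -> output (0, 'a'), add 'a' as idx 1
Step 2: w='' (idx 0), next='b' -> output (0, 'b'), add 'b' as idx 2
Step 3: w='b' (idx 2), next='b' -> output (2, 'b'), add 'bb' as idx 3
Step 4: w='a' (idx 1), next='a' -> output (1, 'a'), add 'aa' as idx 4
Step 5: w='b' (idx 2), next='a' -> output (2, 'a'), add 'ba' as idx 5


Encoded: [(0, 'a'), (0, 'b'), (2, 'b'), (1, 'a'), (2, 'a')]


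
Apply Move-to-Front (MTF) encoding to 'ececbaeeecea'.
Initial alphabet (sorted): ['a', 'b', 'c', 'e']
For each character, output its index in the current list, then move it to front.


MTF encoding:
'e': index 3 in ['a', 'b', 'c', 'e'] -> ['e', 'a', 'b', 'c']
'c': index 3 in ['e', 'a', 'b', 'c'] -> ['c', 'e', 'a', 'b']
'e': index 1 in ['c', 'e', 'a', 'b'] -> ['e', 'c', 'a', 'b']
'c': index 1 in ['e', 'c', 'a', 'b'] -> ['c', 'e', 'a', 'b']
'b': index 3 in ['c', 'e', 'a', 'b'] -> ['b', 'c', 'e', 'a']
'a': index 3 in ['b', 'c', 'e', 'a'] -> ['a', 'b', 'c', 'e']
'e': index 3 in ['a', 'b', 'c', 'e'] -> ['e', 'a', 'b', 'c']
'e': index 0 in ['e', 'a', 'b', 'c'] -> ['e', 'a', 'b', 'c']
'e': index 0 in ['e', 'a', 'b', 'c'] -> ['e', 'a', 'b', 'c']
'c': index 3 in ['e', 'a', 'b', 'c'] -> ['c', 'e', 'a', 'b']
'e': index 1 in ['c', 'e', 'a', 'b'] -> ['e', 'c', 'a', 'b']
'a': index 2 in ['e', 'c', 'a', 'b'] -> ['a', 'e', 'c', 'b']


Output: [3, 3, 1, 1, 3, 3, 3, 0, 0, 3, 1, 2]


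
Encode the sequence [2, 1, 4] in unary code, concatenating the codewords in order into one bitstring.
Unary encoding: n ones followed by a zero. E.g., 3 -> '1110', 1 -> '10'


Encode each number as n ones followed by a terminating 0:
  2 -> 110 (3 bits)
  1 -> 10 (2 bits)
  4 -> 11110 (5 bits)
Total length = 3 + 2 + 5 = 10 bits.

Unary([2, 1, 4]) = 1101011110 (10 bits)


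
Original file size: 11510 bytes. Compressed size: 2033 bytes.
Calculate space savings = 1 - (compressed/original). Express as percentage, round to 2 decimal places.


ratio = compressed/original = 2033/11510 = 0.176629
savings = 1 - ratio = 1 - 0.176629 = 0.823371
as a percentage: 0.823371 * 100 = 82.34%

Space savings = 1 - 2033/11510 = 82.34%


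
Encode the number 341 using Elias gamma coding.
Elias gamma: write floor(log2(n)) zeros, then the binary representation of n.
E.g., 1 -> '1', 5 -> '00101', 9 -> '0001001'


num_bits = floor(log2(341)) + 1 = 9
leading_zeros = num_bits - 1 = 8
binary(341) = 101010101

Elias gamma(341) = '00000000' + '101010101' = 00000000101010101 (17 bits)


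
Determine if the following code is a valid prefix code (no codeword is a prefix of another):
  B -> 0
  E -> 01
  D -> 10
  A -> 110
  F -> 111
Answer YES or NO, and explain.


Checking each pair (does one codeword prefix another?):
  B='0' vs E='01': prefix -- VIOLATION

NO -- this is NOT a valid prefix code. B (0) is a prefix of E (01).


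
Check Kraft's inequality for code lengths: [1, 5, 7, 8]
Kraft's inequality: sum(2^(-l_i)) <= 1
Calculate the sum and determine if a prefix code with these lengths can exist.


Sum = 2^(-1) + 2^(-5) + 2^(-7) + 2^(-8)
    = 0.5 + 0.03125 + 0.0078125 + 0.00390625
    = 139/256 = 0.54296875
Since 0.54296875 <= 1, Kraft's inequality IS satisfied.
A prefix code with these lengths CAN exist.

Kraft sum = 0.54296875. Satisfied.


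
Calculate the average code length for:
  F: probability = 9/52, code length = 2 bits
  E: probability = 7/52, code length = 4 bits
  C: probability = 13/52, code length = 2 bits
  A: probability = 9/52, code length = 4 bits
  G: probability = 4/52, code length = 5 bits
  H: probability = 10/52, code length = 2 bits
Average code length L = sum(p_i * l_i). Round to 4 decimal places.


Weighted contributions p_i * l_i:
  F: (9/52) * 2 = 18/52
  E: (7/52) * 4 = 28/52
  C: (13/52) * 2 = 26/52
  A: (9/52) * 4 = 36/52
  G: (4/52) * 5 = 20/52
  H: (10/52) * 2 = 20/52
Sum = (18 + 28 + 26 + 36 + 20 + 20)/52 = 148/52

L = 148/52 = 2.8462 bits/symbol


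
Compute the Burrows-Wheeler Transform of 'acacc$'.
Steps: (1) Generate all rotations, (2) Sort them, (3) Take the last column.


Rotations (sorted):
  0: $acacc -> last char: c
  1: acacc$ -> last char: $
  2: acc$ac -> last char: c
  3: c$acac -> last char: c
  4: cacc$a -> last char: a
  5: cc$aca -> last char: a


BWT = c$ccaa


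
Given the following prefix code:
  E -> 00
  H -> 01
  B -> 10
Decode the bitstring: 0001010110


Decoding step by step:
Bits 00 -> E
Bits 01 -> H
Bits 01 -> H
Bits 01 -> H
Bits 10 -> B


Decoded message: EHHHB


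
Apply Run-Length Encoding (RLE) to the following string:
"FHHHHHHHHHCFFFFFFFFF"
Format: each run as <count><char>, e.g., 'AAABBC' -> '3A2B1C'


Scanning runs left to right:
  i=0: run of 'F' x 1 -> '1F'
  i=1: run of 'H' x 9 -> '9H'
  i=10: run of 'C' x 1 -> '1C'
  i=11: run of 'F' x 9 -> '9F'

RLE = 1F9H1C9F


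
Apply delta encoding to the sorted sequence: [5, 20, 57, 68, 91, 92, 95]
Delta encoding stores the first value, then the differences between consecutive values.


First value: 5
Deltas:
  20 - 5 = 15
  57 - 20 = 37
  68 - 57 = 11
  91 - 68 = 23
  92 - 91 = 1
  95 - 92 = 3


Delta encoded: [5, 15, 37, 11, 23, 1, 3]


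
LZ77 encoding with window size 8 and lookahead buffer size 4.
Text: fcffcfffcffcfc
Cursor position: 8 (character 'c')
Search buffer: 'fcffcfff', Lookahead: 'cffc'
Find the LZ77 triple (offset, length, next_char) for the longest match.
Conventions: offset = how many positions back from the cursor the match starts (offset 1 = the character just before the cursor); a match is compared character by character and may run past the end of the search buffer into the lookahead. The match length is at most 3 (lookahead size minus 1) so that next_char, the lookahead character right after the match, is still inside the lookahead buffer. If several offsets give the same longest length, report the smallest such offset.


Try each offset into the search buffer:
  offset=1 (pos 7, char 'f'): match length 0
  offset=2 (pos 6, char 'f'): match length 0
  offset=3 (pos 5, char 'f'): match length 0
  offset=4 (pos 4, char 'c'): match length 3
  offset=5 (pos 3, char 'f'): match length 0
  offset=6 (pos 2, char 'f'): match length 0
  offset=7 (pos 1, char 'c'): match length 3
  offset=8 (pos 0, char 'f'): match length 0
Longest match has length 3, found at offsets 4, 7; take the smallest, offset 4.
next_char = character at position 8 + 3 = 11 -> 'c'

Best match: offset=4, length=3 (matching 'cff' starting at position 4)
LZ77 triple: (4, 3, 'c')


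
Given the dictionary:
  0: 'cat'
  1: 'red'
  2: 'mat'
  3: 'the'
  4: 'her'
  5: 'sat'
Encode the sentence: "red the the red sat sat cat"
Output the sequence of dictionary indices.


Look up each word in the dictionary:
  'red' -> 1
  'the' -> 3
  'the' -> 3
  'red' -> 1
  'sat' -> 5
  'sat' -> 5
  'cat' -> 0

Encoded: [1, 3, 3, 1, 5, 5, 0]


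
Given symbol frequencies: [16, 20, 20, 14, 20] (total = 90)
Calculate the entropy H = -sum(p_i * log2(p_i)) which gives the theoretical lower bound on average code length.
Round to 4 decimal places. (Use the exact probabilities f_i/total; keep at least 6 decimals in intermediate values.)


Per-symbol terms -p_i * log2(p_i) with p_i = f_i/90:
  p = 16/90 = 0.177778: log2(p) = -2.491853, -p*log2(p) = 0.442996
  p = 20/90 = 0.222222: log2(p) = -2.169925, -p*log2(p) = 0.482206
  p = 20/90 = 0.222222: log2(p) = -2.169925, -p*log2(p) = 0.482206
  p = 14/90 = 0.155556: log2(p) = -2.684498, -p*log2(p) = 0.417589
  p = 20/90 = 0.222222: log2(p) = -2.169925, -p*log2(p) = 0.482206
H = 0.442996 + 0.482206 + 0.482206 + 0.417589 + 0.482206 = 2.307203

H = 2.3072 bits/symbol


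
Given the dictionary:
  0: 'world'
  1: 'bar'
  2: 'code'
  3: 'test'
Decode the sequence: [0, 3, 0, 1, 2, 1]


Look up each index in the dictionary:
  0 -> 'world'
  3 -> 'test'
  0 -> 'world'
  1 -> 'bar'
  2 -> 'code'
  1 -> 'bar'

Decoded: "world test world bar code bar"


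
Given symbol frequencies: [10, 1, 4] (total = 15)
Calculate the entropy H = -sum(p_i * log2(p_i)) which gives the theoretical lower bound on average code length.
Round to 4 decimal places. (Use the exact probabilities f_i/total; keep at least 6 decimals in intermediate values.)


Per-symbol terms -p_i * log2(p_i) with p_i = f_i/15:
  p = 10/15 = 0.666667: log2(p) = -0.584963, -p*log2(p) = 0.389975
  p = 1/15 = 0.066667: log2(p) = -3.906891, -p*log2(p) = 0.260459
  p = 4/15 = 0.266667: log2(p) = -1.906891, -p*log2(p) = 0.508504
H = 0.389975 + 0.260459 + 0.508504 = 1.158938

H = 1.1589 bits/symbol


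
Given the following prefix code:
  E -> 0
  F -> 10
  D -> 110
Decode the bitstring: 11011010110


Decoding step by step:
Bits 110 -> D
Bits 110 -> D
Bits 10 -> F
Bits 110 -> D


Decoded message: DDFD


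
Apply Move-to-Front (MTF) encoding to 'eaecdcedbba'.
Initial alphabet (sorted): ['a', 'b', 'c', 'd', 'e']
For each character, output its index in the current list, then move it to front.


MTF encoding:
'e': index 4 in ['a', 'b', 'c', 'd', 'e'] -> ['e', 'a', 'b', 'c', 'd']
'a': index 1 in ['e', 'a', 'b', 'c', 'd'] -> ['a', 'e', 'b', 'c', 'd']
'e': index 1 in ['a', 'e', 'b', 'c', 'd'] -> ['e', 'a', 'b', 'c', 'd']
'c': index 3 in ['e', 'a', 'b', 'c', 'd'] -> ['c', 'e', 'a', 'b', 'd']
'd': index 4 in ['c', 'e', 'a', 'b', 'd'] -> ['d', 'c', 'e', 'a', 'b']
'c': index 1 in ['d', 'c', 'e', 'a', 'b'] -> ['c', 'd', 'e', 'a', 'b']
'e': index 2 in ['c', 'd', 'e', 'a', 'b'] -> ['e', 'c', 'd', 'a', 'b']
'd': index 2 in ['e', 'c', 'd', 'a', 'b'] -> ['d', 'e', 'c', 'a', 'b']
'b': index 4 in ['d', 'e', 'c', 'a', 'b'] -> ['b', 'd', 'e', 'c', 'a']
'b': index 0 in ['b', 'd', 'e', 'c', 'a'] -> ['b', 'd', 'e', 'c', 'a']
'a': index 4 in ['b', 'd', 'e', 'c', 'a'] -> ['a', 'b', 'd', 'e', 'c']


Output: [4, 1, 1, 3, 4, 1, 2, 2, 4, 0, 4]


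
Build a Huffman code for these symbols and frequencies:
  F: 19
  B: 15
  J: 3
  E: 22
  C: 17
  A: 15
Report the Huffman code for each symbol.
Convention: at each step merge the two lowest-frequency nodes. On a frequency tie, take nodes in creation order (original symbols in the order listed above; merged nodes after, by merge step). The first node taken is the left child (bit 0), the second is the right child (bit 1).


Huffman tree construction:
Step 1: Merge J(3) + B(15) = 18
Step 2: Merge A(15) + C(17) = 32
Step 3: Merge (J+B)(18) + F(19) = 37
Step 4: Merge E(22) + (A+C)(32) = 54
Step 5: Merge ((J+B)+F)(37) + (E+(A+C))(54) = 91
Read each symbol's code off the tree from the root (left child = 0, right child = 1).

Codes:
  F: 01 (length 2)
  B: 001 (length 3)
  J: 000 (length 3)
  E: 10 (length 2)
  C: 111 (length 3)
  A: 110 (length 3)
Average code length: 232/91 = 2.5495 bits/symbol


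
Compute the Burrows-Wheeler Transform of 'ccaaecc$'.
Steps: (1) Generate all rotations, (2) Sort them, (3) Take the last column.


Rotations (sorted):
  0: $ccaaecc -> last char: c
  1: aaecc$cc -> last char: c
  2: aecc$cca -> last char: a
  3: c$ccaaec -> last char: c
  4: caaecc$c -> last char: c
  5: cc$ccaae -> last char: e
  6: ccaaecc$ -> last char: $
  7: ecc$ccaa -> last char: a


BWT = ccacce$a


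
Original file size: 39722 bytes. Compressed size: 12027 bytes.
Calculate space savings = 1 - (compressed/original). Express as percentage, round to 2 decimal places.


ratio = compressed/original = 12027/39722 = 0.302779
savings = 1 - ratio = 1 - 0.302779 = 0.697221
as a percentage: 0.697221 * 100 = 69.72%

Space savings = 1 - 12027/39722 = 69.72%


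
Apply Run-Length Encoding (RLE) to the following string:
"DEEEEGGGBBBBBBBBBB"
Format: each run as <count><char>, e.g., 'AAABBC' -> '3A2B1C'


Scanning runs left to right:
  i=0: run of 'D' x 1 -> '1D'
  i=1: run of 'E' x 4 -> '4E'
  i=5: run of 'G' x 3 -> '3G'
  i=8: run of 'B' x 10 -> '10B'

RLE = 1D4E3G10B


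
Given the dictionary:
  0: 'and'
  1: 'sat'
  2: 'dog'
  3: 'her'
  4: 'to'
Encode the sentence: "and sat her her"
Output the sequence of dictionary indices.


Look up each word in the dictionary:
  'and' -> 0
  'sat' -> 1
  'her' -> 3
  'her' -> 3

Encoded: [0, 1, 3, 3]


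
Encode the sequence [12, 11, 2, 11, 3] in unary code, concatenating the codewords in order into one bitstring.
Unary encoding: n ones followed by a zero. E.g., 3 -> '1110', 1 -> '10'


Encode each number as n ones followed by a terminating 0:
  12 -> 1111111111110 (13 bits)
  11 -> 111111111110 (12 bits)
  2 -> 110 (3 bits)
  11 -> 111111111110 (12 bits)
  3 -> 1110 (4 bits)
Total length = 13 + 12 + 3 + 12 + 4 = 44 bits.

Unary([12, 11, 2, 11, 3]) = 11111111111101111111111101101111111111101110 (44 bits)


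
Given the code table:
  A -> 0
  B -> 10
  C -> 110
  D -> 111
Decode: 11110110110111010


Decoding:
111 -> D
10 -> B
110 -> C
110 -> C
111 -> D
0 -> A
10 -> B


Result: DBCCDAB


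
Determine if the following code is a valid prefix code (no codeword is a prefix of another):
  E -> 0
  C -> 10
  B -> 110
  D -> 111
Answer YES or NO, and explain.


Checking each pair (does one codeword prefix another?):
  E='0' vs C='10': no prefix
  E='0' vs B='110': no prefix
  E='0' vs D='111': no prefix
  C='10' vs E='0': no prefix
  C='10' vs B='110': no prefix
  C='10' vs D='111': no prefix
  B='110' vs E='0': no prefix
  B='110' vs C='10': no prefix
  B='110' vs D='111': no prefix
  D='111' vs E='0': no prefix
  D='111' vs C='10': no prefix
  D='111' vs B='110': no prefix
No violation found over all pairs.

YES -- this is a valid prefix code. No codeword is a prefix of any other codeword.


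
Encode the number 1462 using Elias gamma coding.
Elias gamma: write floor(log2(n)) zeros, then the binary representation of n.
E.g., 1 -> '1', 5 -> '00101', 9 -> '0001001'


num_bits = floor(log2(1462)) + 1 = 11
leading_zeros = num_bits - 1 = 10
binary(1462) = 10110110110

Elias gamma(1462) = '0000000000' + '10110110110' = 000000000010110110110 (21 bits)


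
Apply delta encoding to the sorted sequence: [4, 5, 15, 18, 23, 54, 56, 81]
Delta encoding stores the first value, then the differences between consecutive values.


First value: 4
Deltas:
  5 - 4 = 1
  15 - 5 = 10
  18 - 15 = 3
  23 - 18 = 5
  54 - 23 = 31
  56 - 54 = 2
  81 - 56 = 25


Delta encoded: [4, 1, 10, 3, 5, 31, 2, 25]


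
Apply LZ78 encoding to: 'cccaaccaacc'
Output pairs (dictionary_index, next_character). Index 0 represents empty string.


LZ78 encoding steps:
Dictionary: {0: ''}
Step 1: w='' (idx 0), next='c' -> output (0, 'c'), add 'c' as idx 1
Step 2: w='c' (idx 1), next='c' -> output (1, 'c'), add 'cc' as idx 2
Step 3: w='' (idx 0), next='a' -> output (0, 'a'), add 'a' as idx 3
Step 4: w='a' (idx 3), next='c' -> output (3, 'c'), add 'ac' as idx 4
Step 5: w='c' (idx 1), next='a' -> output (1, 'a'), add 'ca' as idx 5
Step 6: w='ac' (idx 4), next='c' -> output (4, 'c'), add 'acc' as idx 6


Encoded: [(0, 'c'), (1, 'c'), (0, 'a'), (3, 'c'), (1, 'a'), (4, 'c')]


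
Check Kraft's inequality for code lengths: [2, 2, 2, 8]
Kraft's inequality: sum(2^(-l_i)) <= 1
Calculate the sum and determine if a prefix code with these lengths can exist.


Sum = 2^(-2) + 2^(-2) + 2^(-2) + 2^(-8)
    = 0.25 + 0.25 + 0.25 + 0.00390625
    = 193/256 = 0.75390625
Since 0.75390625 <= 1, Kraft's inequality IS satisfied.
A prefix code with these lengths CAN exist.

Kraft sum = 0.75390625. Satisfied.


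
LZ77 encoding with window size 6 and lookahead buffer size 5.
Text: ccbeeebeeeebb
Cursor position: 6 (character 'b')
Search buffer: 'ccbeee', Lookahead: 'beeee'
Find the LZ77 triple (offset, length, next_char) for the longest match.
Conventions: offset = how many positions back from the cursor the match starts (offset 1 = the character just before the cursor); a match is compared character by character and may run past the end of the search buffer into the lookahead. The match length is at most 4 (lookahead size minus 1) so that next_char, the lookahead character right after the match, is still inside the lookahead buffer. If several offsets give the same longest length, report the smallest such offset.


Try each offset into the search buffer:
  offset=1 (pos 5, char 'e'): match length 0
  offset=2 (pos 4, char 'e'): match length 0
  offset=3 (pos 3, char 'e'): match length 0
  offset=4 (pos 2, char 'b'): match length 4
  offset=5 (pos 1, char 'c'): match length 0
  offset=6 (pos 0, char 'c'): match length 0
Longest match has length 4 at offset 4.
next_char = character at position 6 + 4 = 10 -> 'e'

Best match: offset=4, length=4 (matching 'beee' starting at position 2)
LZ77 triple: (4, 4, 'e')


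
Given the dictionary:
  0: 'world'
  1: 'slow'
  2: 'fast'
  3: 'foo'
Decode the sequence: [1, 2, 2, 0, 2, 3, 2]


Look up each index in the dictionary:
  1 -> 'slow'
  2 -> 'fast'
  2 -> 'fast'
  0 -> 'world'
  2 -> 'fast'
  3 -> 'foo'
  2 -> 'fast'

Decoded: "slow fast fast world fast foo fast"


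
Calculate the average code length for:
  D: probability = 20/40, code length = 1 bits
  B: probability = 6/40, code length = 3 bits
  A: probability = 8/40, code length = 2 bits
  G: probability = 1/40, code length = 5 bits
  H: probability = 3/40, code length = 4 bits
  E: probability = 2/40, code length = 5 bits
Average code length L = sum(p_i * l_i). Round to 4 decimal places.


Weighted contributions p_i * l_i:
  D: (20/40) * 1 = 20/40
  B: (6/40) * 3 = 18/40
  A: (8/40) * 2 = 16/40
  G: (1/40) * 5 = 5/40
  H: (3/40) * 4 = 12/40
  E: (2/40) * 5 = 10/40
Sum = (20 + 18 + 16 + 5 + 12 + 10)/40 = 81/40

L = 81/40 = 2.0250 bits/symbol


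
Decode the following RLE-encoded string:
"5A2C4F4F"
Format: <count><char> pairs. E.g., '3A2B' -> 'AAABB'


Expanding each <count><char> pair:
  5A -> 'AAAAA'
  2C -> 'CC'
  4F -> 'FFFF'
  4F -> 'FFFF'

Decoded = AAAAACCFFFFFFFF


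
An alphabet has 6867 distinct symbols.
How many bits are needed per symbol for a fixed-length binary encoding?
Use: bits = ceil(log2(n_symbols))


log2(6867) = 12.7455
Bracket: 2^12 = 4096 < 6867 <= 2^13 = 8192
So ceil(log2(6867)) = 13

bits = ceil(log2(6867)) = ceil(12.7455) = 13 bits


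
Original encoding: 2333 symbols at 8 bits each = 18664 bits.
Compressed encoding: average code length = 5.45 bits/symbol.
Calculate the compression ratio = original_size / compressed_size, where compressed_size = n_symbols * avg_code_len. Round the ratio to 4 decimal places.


original_size = n_symbols * orig_bits = 2333 * 8 = 18664 bits
compressed_size = n_symbols * avg_code_len = 2333 * 5.45 = 12714.85 bits
ratio = original_size / compressed_size = 18664 / 12714.85 = 1.4679

Compression ratio = 1.4679


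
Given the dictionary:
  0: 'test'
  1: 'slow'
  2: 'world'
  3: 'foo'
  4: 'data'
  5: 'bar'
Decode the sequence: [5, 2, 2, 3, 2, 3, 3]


Look up each index in the dictionary:
  5 -> 'bar'
  2 -> 'world'
  2 -> 'world'
  3 -> 'foo'
  2 -> 'world'
  3 -> 'foo'
  3 -> 'foo'

Decoded: "bar world world foo world foo foo"


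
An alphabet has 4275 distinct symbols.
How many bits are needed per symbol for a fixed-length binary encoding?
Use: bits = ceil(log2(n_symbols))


log2(4275) = 12.0617
Bracket: 2^12 = 4096 < 4275 <= 2^13 = 8192
So ceil(log2(4275)) = 13

bits = ceil(log2(4275)) = ceil(12.0617) = 13 bits


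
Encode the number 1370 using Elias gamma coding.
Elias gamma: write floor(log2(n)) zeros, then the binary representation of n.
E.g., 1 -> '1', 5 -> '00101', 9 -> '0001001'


num_bits = floor(log2(1370)) + 1 = 11
leading_zeros = num_bits - 1 = 10
binary(1370) = 10101011010

Elias gamma(1370) = '0000000000' + '10101011010' = 000000000010101011010 (21 bits)


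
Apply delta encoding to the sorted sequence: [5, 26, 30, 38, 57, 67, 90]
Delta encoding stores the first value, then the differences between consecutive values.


First value: 5
Deltas:
  26 - 5 = 21
  30 - 26 = 4
  38 - 30 = 8
  57 - 38 = 19
  67 - 57 = 10
  90 - 67 = 23


Delta encoded: [5, 21, 4, 8, 19, 10, 23]


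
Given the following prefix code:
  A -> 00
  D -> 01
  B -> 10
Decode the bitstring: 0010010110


Decoding step by step:
Bits 00 -> A
Bits 10 -> B
Bits 01 -> D
Bits 01 -> D
Bits 10 -> B


Decoded message: ABDDB


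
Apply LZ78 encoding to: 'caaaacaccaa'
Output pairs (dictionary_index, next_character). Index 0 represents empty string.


LZ78 encoding steps:
Dictionary: {0: ''}
Step 1: w='' (idx 0), next='c' -> output (0, 'c'), add 'c' as idx 1
Step 2: w='' (idx 0), next='a' -> output (0, 'a'), add 'a' as idx 2
Step 3: w='a' (idx 2), next='a' -> output (2, 'a'), add 'aa' as idx 3
Step 4: w='a' (idx 2), next='c' -> output (2, 'c'), add 'ac' as idx 4
Step 5: w='ac' (idx 4), next='c' -> output (4, 'c'), add 'acc' as idx 5
Step 6: w='aa' (idx 3), end of input -> output (3, '')


Encoded: [(0, 'c'), (0, 'a'), (2, 'a'), (2, 'c'), (4, 'c'), (3, '')]
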